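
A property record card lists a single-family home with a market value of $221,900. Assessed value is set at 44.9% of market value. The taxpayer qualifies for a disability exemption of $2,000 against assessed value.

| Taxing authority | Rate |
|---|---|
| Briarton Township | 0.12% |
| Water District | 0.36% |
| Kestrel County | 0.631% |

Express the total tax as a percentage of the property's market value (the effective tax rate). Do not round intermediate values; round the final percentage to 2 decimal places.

Assessed value = $221,900 × 0.449 = $99,633.1
Taxable value = $99,633.1 − $2,000 = $97,633.1
Briarton Township: $97,633.1 × 0.0012 = $117.15972
Water District: $97,633.1 × 0.0036 = $351.47916
Kestrel County: $97,633.1 × 0.00631 = $616.064861
Total tax = $1,084.703741
Effective rate = $1,084.703741 ÷ $221,900 = 0.49% of market value

0.49%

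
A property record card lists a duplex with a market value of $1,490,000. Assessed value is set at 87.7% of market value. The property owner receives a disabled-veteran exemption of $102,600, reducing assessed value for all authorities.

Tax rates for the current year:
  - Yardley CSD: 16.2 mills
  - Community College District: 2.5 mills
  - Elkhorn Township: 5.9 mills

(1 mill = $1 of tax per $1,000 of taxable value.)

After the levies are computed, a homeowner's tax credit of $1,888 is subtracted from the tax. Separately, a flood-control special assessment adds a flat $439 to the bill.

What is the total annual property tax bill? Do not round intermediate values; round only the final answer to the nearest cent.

$28,172.60

Assessed value = $1,490,000 × 0.877 = $1,306,730
Taxable value = $1,306,730 − $102,600 = $1,204,130
Yardley CSD: $1,204,130 × 0.0162 = $19,506.906
Community College District: $1,204,130 × 0.0025 = $3,010.325
Elkhorn Township: $1,204,130 × 0.0059 = $7,104.367
Levies subtotal = $29,621.598
After credit = $29,621.598 − $1,888 = $27,733.598
Total = $27,733.598 + $439 = $28,172.598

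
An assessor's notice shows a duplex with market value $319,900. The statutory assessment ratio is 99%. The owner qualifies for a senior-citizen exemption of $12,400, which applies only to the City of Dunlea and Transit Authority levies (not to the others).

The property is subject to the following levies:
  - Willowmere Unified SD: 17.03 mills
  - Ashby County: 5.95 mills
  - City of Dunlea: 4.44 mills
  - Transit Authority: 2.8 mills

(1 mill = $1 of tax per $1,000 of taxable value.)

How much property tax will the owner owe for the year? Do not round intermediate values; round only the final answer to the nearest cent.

$9,480.93

Assessed value = $319,900 × 0.99 = $316,701
Willowmere Unified SD: $316,701 × 0.01703 = $5,393.41803
Ashby County: $316,701 × 0.00595 = $1,884.37095
City of Dunlea: ($316,701 − $12,400) × 0.00444 = $304,301 × 0.00444 = $1,351.09644
Transit Authority: ($316,701 − $12,400) × 0.0028 = $304,301 × 0.0028 = $852.0428
Total = $9,480.92822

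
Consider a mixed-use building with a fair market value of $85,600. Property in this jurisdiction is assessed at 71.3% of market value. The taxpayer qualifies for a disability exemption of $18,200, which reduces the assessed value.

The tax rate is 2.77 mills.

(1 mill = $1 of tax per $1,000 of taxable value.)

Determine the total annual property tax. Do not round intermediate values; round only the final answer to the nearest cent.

$118.65

Assessed value = $85,600 × 0.713 = $61,032.8
Taxable value = $61,032.8 − $18,200 = $42,832.8
Tax = $42,832.8 × 0.00277 = $118.646856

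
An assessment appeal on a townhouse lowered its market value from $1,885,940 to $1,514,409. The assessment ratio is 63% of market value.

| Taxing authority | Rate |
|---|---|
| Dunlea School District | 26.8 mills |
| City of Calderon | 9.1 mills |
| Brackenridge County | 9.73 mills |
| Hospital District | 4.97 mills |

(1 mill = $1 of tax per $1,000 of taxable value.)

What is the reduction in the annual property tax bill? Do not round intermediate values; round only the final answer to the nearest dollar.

Old assessed value = $1,885,940 × 0.63 = $1,188,142.2
New assessed value = $1,514,409 × 0.63 = $954,077.67
Combined rate = 0.0268 + 0.0091 + 0.00973 + 0.00497 = 0.0506
Old tax = $1,188,142.2 × 0.0506 = $60,119.99532
New tax = $954,077.67 × 0.0506 = $48,276.330102
Reduction = $60,119.99532 − $48,276.330102 = $11,843.665218

$11,844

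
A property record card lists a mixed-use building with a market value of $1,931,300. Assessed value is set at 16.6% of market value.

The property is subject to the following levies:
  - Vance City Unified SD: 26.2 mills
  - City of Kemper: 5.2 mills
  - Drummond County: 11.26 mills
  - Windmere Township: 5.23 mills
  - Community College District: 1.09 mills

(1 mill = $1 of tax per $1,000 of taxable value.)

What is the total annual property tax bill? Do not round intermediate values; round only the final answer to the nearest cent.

$15,702.78

Assessed value = $1,931,300 × 0.166 = $320,595.8
Vance City Unified SD: $320,595.8 × 0.0262 = $8,399.60996
City of Kemper: $320,595.8 × 0.0052 = $1,667.09816
Drummond County: $320,595.8 × 0.01126 = $3,609.908708
Windmere Township: $320,595.8 × 0.00523 = $1,676.716034
Community College District: $320,595.8 × 0.00109 = $349.449422
Total = $8,399.60996 + $1,667.09816 + $3,609.908708 + $1,676.716034 + $349.449422 = $15,702.782284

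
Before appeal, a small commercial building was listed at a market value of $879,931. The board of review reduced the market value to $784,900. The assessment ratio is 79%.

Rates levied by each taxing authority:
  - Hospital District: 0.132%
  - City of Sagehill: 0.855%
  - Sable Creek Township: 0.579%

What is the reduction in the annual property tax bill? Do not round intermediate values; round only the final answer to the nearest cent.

$1,175.67

Old assessed value = $879,931 × 0.79 = $695,145.49
New assessed value = $784,900 × 0.79 = $620,071
Combined rate = 0.00132 + 0.00855 + 0.00579 = 0.01566
Old tax = $695,145.49 × 0.01566 = $10,885.9783734
New tax = $620,071 × 0.01566 = $9,710.31186
Reduction = $10,885.9783734 − $9,710.31186 = $1,175.6665134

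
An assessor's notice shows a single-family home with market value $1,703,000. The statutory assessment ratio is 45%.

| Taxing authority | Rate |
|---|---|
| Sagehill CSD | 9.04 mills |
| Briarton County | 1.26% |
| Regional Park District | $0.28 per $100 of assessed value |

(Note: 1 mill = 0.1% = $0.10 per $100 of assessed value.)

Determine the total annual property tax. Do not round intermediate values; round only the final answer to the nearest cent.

Assessed value = $1,703,000 × 0.45 = $766,350
Sagehill CSD: $766,350 × 0.00904 = $6,927.804
Briarton County: $766,350 × 0.0126 = $9,656.01
Regional Park District: $766,350 × 0.0028 = $2,145.78
Total = $18,729.594

$18,729.59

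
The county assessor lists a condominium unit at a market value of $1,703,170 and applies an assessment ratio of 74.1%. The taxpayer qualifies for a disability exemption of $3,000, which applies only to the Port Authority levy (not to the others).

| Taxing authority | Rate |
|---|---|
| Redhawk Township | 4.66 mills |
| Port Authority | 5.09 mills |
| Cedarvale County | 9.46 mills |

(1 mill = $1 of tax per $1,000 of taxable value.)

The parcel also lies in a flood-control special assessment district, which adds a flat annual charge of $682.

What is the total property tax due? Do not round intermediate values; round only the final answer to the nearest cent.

$24,910.69

Assessed value = $1,703,170 × 0.741 = $1,262,048.97
Redhawk Township: $1,262,048.97 × 0.00466 = $5,881.1482002
Port Authority: ($1,262,048.97 − $3,000) × 0.00509 = $1,259,048.97 × 0.00509 = $6,408.5592573
Cedarvale County: $1,262,048.97 × 0.00946 = $11,938.9832562
Levies subtotal = $24,228.6907137
Total = $24,228.6907137 + $682 = $24,910.6907137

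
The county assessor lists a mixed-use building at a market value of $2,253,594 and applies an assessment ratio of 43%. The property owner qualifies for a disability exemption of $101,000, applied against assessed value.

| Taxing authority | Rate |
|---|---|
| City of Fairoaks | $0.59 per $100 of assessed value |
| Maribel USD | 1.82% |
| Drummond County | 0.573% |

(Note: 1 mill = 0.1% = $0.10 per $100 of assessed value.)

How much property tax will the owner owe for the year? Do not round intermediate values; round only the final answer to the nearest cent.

Assessed value = $2,253,594 × 0.43 = $969,045.42
Taxable value = $969,045.42 − $101,000 = $868,045.42
City of Fairoaks: $868,045.42 × 0.0059 = $5,121.467978
Maribel USD: $868,045.42 × 0.0182 = $15,798.426644
Drummond County: $868,045.42 × 0.00573 = $4,973.9002566
Total = $25,893.7948786

$25,893.79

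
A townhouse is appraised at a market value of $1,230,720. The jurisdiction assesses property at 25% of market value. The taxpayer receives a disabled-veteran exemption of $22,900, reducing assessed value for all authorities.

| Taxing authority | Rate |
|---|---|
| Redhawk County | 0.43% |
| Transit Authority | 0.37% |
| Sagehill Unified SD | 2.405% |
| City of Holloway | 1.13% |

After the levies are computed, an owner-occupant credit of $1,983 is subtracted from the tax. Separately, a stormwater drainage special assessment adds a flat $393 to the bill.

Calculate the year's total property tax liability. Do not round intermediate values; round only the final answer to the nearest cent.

$10,755.21

Assessed value = $1,230,720 × 0.25 = $307,680
Taxable value = $307,680 − $22,900 = $284,780
Redhawk County: $284,780 × 0.0043 = $1,224.554
Transit Authority: $284,780 × 0.0037 = $1,053.686
Sagehill Unified SD: $284,780 × 0.02405 = $6,848.959
City of Holloway: $284,780 × 0.0113 = $3,218.014
Levies subtotal = $12,345.213
After credit = $12,345.213 − $1,983 = $10,362.213
Total = $10,362.213 + $393 = $10,755.213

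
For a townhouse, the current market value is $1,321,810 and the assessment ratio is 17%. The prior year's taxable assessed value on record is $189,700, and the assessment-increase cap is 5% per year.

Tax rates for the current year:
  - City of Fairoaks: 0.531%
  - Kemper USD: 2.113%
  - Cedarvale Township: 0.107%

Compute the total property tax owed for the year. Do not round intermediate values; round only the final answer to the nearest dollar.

Uncapped assessed value = $1,321,810 × 0.17 = $224,707.7
Cap limit = $189,700 × 1.05 = $199,185
Taxable assessed value = min($224,707.7, $199,185) = $199,185 (cap binds)
City of Fairoaks: $199,185 × 0.00531 = $1,057.67235
Kemper USD: $199,185 × 0.02113 = $4,208.77905
Cedarvale Township: $199,185 × 0.00107 = $213.12795
Total = $5,479.57935

$5,480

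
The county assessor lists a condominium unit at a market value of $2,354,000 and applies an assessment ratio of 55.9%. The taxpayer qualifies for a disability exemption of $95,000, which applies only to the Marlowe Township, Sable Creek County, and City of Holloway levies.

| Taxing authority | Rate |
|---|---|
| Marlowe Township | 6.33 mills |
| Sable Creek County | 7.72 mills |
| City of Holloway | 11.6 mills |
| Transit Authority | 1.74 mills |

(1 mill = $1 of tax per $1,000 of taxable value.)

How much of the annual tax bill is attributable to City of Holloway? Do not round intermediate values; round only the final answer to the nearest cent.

$14,162.28

Assessed value = $2,354,000 × 0.559 = $1,315,886
City of Holloway taxable value = $1,315,886 − $95,000 = $1,220,886
City of Holloway levy = $1,220,886 × 0.0116 = $14,162.2776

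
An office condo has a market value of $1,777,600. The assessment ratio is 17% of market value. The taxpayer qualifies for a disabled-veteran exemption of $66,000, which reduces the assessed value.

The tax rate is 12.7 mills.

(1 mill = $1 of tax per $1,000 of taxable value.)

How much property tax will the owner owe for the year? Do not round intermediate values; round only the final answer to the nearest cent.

Assessed value = $1,777,600 × 0.17 = $302,192
Taxable value = $302,192 − $66,000 = $236,192
Tax = $236,192 × 0.0127 = $2,999.6384

$2,999.64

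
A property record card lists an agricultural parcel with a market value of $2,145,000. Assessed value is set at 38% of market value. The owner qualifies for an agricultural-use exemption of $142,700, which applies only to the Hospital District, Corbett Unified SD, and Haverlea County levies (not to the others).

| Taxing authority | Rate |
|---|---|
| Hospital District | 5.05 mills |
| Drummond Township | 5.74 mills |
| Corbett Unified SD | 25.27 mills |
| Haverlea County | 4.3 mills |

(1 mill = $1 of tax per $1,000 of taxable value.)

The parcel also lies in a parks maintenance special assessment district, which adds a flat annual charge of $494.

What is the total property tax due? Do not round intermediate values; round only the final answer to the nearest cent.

$28,451.16

Assessed value = $2,145,000 × 0.38 = $815,100
Hospital District: ($815,100 − $142,700) × 0.00505 = $672,400 × 0.00505 = $3,395.62
Drummond Township: $815,100 × 0.00574 = $4,678.674
Corbett Unified SD: ($815,100 − $142,700) × 0.02527 = $672,400 × 0.02527 = $16,991.548
Haverlea County: ($815,100 − $142,700) × 0.0043 = $672,400 × 0.0043 = $2,891.32
Levies subtotal = $27,957.162
Total = $27,957.162 + $494 = $28,451.162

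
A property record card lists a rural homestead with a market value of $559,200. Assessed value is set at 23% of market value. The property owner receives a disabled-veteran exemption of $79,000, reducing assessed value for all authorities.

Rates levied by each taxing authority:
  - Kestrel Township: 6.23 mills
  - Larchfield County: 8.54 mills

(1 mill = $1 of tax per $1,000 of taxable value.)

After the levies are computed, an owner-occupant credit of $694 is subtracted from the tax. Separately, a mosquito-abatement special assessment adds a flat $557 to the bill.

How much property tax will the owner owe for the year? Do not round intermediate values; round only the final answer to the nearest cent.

Assessed value = $559,200 × 0.23 = $128,616
Taxable value = $128,616 − $79,000 = $49,616
Kestrel Township: $49,616 × 0.00623 = $309.10768
Larchfield County: $49,616 × 0.00854 = $423.72064
Levies subtotal = $732.82832
After credit = $732.82832 − $694 = $38.82832
Total = $38.82832 + $557 = $595.82832

$595.83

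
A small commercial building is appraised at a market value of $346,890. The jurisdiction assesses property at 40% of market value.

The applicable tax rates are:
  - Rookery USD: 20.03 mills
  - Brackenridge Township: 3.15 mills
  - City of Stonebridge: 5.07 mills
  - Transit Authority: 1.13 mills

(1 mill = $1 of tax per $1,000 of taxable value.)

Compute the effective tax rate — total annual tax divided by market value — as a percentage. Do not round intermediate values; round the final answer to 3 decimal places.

1.175%

Assessed value = $346,890 × 0.4 = $138,756
Rookery USD: $138,756 × 0.02003 = $2,779.28268
Brackenridge Township: $138,756 × 0.00315 = $437.0814
City of Stonebridge: $138,756 × 0.00507 = $703.49292
Transit Authority: $138,756 × 0.00113 = $156.79428
Total tax = $4,076.65128
Effective rate = $4,076.65128 ÷ $346,890 = 1.175% of market value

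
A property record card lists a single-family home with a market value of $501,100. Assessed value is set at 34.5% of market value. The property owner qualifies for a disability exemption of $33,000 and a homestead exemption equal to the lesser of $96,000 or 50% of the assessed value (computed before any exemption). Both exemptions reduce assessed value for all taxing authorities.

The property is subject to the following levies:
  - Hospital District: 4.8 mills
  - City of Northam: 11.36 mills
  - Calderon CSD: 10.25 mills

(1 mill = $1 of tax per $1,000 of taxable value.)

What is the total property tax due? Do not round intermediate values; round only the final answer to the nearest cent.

Assessed value = $501,100 × 0.345 = $172,879.5
Homestead exemption = min($96,000, 50% × $172,879.5) = min($96,000, $86,439.75) = $86,439.75 (percentage binds)
Taxable value = $172,879.5 − $33,000 − $86,439.75 = $53,439.75
Hospital District: $53,439.75 × 0.0048 = $256.5108
City of Northam: $53,439.75 × 0.01136 = $607.07556
Calderon CSD: $53,439.75 × 0.01025 = $547.7574375
Total = $1,411.3437975

$1,411.34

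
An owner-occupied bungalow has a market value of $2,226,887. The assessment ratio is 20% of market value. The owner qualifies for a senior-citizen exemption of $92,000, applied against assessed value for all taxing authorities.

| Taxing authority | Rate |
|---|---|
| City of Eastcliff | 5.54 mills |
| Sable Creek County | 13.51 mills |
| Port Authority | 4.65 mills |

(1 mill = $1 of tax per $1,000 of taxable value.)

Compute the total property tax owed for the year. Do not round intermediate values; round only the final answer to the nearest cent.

Assessed value = $2,226,887 × 0.2 = $445,377.4
Taxable value = $445,377.4 − $92,000 = $353,377.4
City of Eastcliff: $353,377.4 × 0.00554 = $1,957.710796
Sable Creek County: $353,377.4 × 0.01351 = $4,774.128674
Port Authority: $353,377.4 × 0.00465 = $1,643.20491
Total = $1,957.710796 + $4,774.128674 + $1,643.20491 = $8,375.04438

$8,375.04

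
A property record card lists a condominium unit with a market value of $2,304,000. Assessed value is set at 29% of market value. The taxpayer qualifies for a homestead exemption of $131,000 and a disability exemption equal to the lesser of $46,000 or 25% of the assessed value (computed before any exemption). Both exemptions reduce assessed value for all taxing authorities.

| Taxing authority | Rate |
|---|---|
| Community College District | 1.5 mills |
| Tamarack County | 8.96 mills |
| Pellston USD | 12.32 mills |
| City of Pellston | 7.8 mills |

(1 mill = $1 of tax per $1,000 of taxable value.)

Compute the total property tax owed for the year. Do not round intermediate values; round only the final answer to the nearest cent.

$15,019.67

Assessed value = $2,304,000 × 0.29 = $668,160
Disability exemption = min($46,000, 25% × $668,160) = min($46,000, $167,040) = $46,000 (dollar cap binds)
Taxable value = $668,160 − $131,000 − $46,000 = $491,160
Community College District: $491,160 × 0.0015 = $736.74
Tamarack County: $491,160 × 0.00896 = $4,400.7936
Pellston USD: $491,160 × 0.01232 = $6,051.0912
City of Pellston: $491,160 × 0.0078 = $3,831.048
Total = $15,019.6728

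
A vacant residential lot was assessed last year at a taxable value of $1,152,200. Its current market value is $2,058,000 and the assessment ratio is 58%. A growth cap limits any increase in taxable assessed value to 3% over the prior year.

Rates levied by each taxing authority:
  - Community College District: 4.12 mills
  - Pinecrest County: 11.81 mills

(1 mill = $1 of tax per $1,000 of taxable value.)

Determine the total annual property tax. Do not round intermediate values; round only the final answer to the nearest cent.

Uncapped assessed value = $2,058,000 × 0.58 = $1,193,640
Cap limit = $1,152,200 × 1.03 = $1,186,766
Taxable assessed value = min($1,193,640, $1,186,766) = $1,186,766 (cap binds)
Community College District: $1,186,766 × 0.00412 = $4,889.47592
Pinecrest County: $1,186,766 × 0.01181 = $14,015.70646
Total = $18,905.18238

$18,905.18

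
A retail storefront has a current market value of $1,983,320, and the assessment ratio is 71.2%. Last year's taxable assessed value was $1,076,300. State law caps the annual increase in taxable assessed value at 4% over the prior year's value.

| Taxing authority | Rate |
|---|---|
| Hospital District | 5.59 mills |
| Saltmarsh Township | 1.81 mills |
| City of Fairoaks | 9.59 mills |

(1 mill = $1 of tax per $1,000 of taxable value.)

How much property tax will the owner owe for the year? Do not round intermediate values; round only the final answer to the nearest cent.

$19,017.79

Uncapped assessed value = $1,983,320 × 0.712 = $1,412,123.84
Cap limit = $1,076,300 × 1.04 = $1,119,352
Taxable assessed value = min($1,412,123.84, $1,119,352) = $1,119,352 (cap binds)
Hospital District: $1,119,352 × 0.00559 = $6,257.17768
Saltmarsh Township: $1,119,352 × 0.00181 = $2,026.02712
City of Fairoaks: $1,119,352 × 0.00959 = $10,734.58568
Total = $19,017.79048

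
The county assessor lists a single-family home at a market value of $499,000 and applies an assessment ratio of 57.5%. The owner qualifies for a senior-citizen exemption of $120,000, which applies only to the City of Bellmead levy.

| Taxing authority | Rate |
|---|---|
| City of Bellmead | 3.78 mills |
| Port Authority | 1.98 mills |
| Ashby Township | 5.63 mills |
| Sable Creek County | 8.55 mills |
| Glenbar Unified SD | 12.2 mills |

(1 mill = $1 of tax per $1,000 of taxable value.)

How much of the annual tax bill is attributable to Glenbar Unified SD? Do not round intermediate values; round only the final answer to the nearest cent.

$3,500.49

Assessed value = $499,000 × 0.575 = $286,925
Glenbar Unified SD taxable value = $286,925 (exemption does not apply)
Glenbar Unified SD levy = $286,925 × 0.0122 = $3,500.485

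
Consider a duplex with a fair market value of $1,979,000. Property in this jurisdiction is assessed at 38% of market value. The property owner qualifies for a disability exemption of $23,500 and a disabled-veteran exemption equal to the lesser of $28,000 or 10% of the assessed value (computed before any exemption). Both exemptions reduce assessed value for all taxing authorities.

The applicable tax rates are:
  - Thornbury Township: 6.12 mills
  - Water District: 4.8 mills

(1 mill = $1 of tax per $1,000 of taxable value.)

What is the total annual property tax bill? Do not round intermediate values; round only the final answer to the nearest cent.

$7,649.68

Assessed value = $1,979,000 × 0.38 = $752,020
Disabled-veteran exemption = min($28,000, 10% × $752,020) = min($28,000, $75,202) = $28,000 (dollar cap binds)
Taxable value = $752,020 − $23,500 − $28,000 = $700,520
Thornbury Township: $700,520 × 0.00612 = $4,287.1824
Water District: $700,520 × 0.0048 = $3,362.496
Total = $7,649.6784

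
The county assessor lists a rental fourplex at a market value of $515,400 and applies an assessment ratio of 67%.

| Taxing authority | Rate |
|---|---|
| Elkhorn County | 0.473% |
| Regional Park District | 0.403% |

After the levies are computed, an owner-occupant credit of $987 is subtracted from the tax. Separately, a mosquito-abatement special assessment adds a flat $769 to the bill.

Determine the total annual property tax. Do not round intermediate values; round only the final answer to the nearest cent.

Assessed value = $515,400 × 0.67 = $345,318
Elkhorn County: $345,318 × 0.00473 = $1,633.35414
Regional Park District: $345,318 × 0.00403 = $1,391.63154
Levies subtotal = $3,024.98568
After credit = $3,024.98568 − $987 = $2,037.98568
Total = $2,037.98568 + $769 = $2,806.98568

$2,806.99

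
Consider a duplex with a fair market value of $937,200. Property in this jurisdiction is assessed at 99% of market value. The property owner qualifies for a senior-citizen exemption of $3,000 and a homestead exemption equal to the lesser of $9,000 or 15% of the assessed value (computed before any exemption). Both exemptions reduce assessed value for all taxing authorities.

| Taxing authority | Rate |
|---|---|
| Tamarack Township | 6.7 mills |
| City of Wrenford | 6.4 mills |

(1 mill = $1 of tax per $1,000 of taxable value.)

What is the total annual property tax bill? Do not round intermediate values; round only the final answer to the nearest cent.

$11,997.35

Assessed value = $937,200 × 0.99 = $927,828
Homestead exemption = min($9,000, 15% × $927,828) = min($9,000, $139,174.2) = $9,000 (dollar cap binds)
Taxable value = $927,828 − $3,000 − $9,000 = $915,828
Tamarack Township: $915,828 × 0.0067 = $6,136.0476
City of Wrenford: $915,828 × 0.0064 = $5,861.2992
Total = $11,997.3468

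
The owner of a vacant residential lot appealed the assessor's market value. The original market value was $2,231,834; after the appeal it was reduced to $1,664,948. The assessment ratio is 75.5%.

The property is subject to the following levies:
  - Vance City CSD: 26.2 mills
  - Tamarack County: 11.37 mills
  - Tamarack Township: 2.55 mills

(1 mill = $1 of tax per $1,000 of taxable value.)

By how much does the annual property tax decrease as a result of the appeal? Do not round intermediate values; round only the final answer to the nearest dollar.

Old assessed value = $2,231,834 × 0.755 = $1,685,034.67
New assessed value = $1,664,948 × 0.755 = $1,257,035.74
Combined rate = 0.0262 + 0.01137 + 0.00255 = 0.04012
Old tax = $1,685,034.67 × 0.04012 = $67,603.5909604
New tax = $1,257,035.74 × 0.04012 = $50,432.2738888
Reduction = $67,603.5909604 − $50,432.2738888 = $17,171.3170716

$17,171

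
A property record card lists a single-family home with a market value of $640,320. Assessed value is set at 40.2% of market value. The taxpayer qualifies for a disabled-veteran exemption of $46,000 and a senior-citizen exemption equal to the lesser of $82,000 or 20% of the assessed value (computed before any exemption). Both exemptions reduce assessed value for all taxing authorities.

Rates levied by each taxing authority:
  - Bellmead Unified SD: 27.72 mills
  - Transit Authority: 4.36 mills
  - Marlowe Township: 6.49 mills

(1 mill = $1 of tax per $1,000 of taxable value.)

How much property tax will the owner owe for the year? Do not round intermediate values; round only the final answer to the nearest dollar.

$6,168

Assessed value = $640,320 × 0.402 = $257,408.64
Senior-citizen exemption = min($82,000, 20% × $257,408.64) = min($82,000, $51,481.728) = $51,481.728 (percentage binds)
Taxable value = $257,408.64 − $46,000 − $51,481.728 = $159,926.912
Bellmead Unified SD: $159,926.912 × 0.02772 = $4,433.17400064
Transit Authority: $159,926.912 × 0.00436 = $697.28133632
Marlowe Township: $159,926.912 × 0.00649 = $1,037.92565888
Total = $6,168.38099584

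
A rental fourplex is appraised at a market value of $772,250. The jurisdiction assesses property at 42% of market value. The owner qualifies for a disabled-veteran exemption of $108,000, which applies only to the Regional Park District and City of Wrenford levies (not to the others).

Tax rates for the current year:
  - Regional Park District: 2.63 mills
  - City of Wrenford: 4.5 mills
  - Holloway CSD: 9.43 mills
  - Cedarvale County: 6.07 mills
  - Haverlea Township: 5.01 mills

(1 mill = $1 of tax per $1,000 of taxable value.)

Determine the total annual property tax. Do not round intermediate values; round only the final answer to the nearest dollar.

Assessed value = $772,250 × 0.42 = $324,345
Regional Park District: ($324,345 − $108,000) × 0.00263 = $216,345 × 0.00263 = $568.98735
City of Wrenford: ($324,345 − $108,000) × 0.0045 = $216,345 × 0.0045 = $973.5525
Holloway CSD: $324,345 × 0.00943 = $3,058.57335
Cedarvale County: $324,345 × 0.00607 = $1,968.77415
Haverlea Township: $324,345 × 0.00501 = $1,624.96845
Total = $8,194.8558

$8,195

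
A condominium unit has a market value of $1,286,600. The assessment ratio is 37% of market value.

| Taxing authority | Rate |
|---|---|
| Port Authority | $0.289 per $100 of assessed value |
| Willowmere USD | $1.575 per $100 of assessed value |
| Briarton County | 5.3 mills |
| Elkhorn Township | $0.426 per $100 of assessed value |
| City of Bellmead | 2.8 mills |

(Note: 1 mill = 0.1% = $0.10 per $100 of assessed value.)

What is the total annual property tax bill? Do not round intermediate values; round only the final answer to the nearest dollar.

$14,757

Assessed value = $1,286,600 × 0.37 = $476,042
Port Authority: $476,042 × 0.00289 = $1,375.76138
Willowmere USD: $476,042 × 0.01575 = $7,497.6615
Briarton County: $476,042 × 0.0053 = $2,523.0226
Elkhorn Township: $476,042 × 0.00426 = $2,027.93892
City of Bellmead: $476,042 × 0.0028 = $1,332.9176
Total = $14,757.302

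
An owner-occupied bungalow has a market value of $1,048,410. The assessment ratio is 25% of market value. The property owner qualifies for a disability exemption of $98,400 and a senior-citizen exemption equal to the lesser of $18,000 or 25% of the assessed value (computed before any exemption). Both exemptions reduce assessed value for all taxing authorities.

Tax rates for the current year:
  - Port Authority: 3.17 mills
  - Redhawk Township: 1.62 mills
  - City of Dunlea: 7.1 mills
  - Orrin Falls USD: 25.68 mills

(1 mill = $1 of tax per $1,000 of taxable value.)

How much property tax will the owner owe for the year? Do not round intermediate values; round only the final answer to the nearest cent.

Assessed value = $1,048,410 × 0.25 = $262,102.5
Senior-citizen exemption = min($18,000, 25% × $262,102.5) = min($18,000, $65,525.625) = $18,000 (dollar cap binds)
Taxable value = $262,102.5 − $98,400 − $18,000 = $145,702.5
Port Authority: $145,702.5 × 0.00317 = $461.876925
Redhawk Township: $145,702.5 × 0.00162 = $236.03805
City of Dunlea: $145,702.5 × 0.0071 = $1,034.48775
Orrin Falls USD: $145,702.5 × 0.02568 = $3,741.6402
Total = $5,474.042925

$5,474.04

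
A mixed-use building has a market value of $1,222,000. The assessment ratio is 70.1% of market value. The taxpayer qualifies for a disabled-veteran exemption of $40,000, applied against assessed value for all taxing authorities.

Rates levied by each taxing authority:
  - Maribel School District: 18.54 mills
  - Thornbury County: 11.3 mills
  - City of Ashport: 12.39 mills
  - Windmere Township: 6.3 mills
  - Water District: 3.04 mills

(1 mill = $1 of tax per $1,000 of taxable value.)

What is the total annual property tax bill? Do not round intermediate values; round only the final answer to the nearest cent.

Assessed value = $1,222,000 × 0.701 = $856,622
Taxable value = $856,622 − $40,000 = $816,622
Maribel School District: $816,622 × 0.01854 = $15,140.17188
Thornbury County: $816,622 × 0.0113 = $9,227.8286
City of Ashport: $816,622 × 0.01239 = $10,117.94658
Windmere Township: $816,622 × 0.0063 = $5,144.7186
Water District: $816,622 × 0.00304 = $2,482.53088
Total = $15,140.17188 + $9,227.8286 + $10,117.94658 + $5,144.7186 + $2,482.53088 = $42,113.19654

$42,113.20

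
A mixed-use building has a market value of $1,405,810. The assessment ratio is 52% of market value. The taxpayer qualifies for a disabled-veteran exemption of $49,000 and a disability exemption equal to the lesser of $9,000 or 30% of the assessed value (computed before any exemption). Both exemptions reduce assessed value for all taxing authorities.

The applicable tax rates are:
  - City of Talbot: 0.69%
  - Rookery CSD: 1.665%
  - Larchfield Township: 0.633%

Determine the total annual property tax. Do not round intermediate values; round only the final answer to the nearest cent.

$20,109.87

Assessed value = $1,405,810 × 0.52 = $731,021.2
Disability exemption = min($9,000, 30% × $731,021.2) = min($9,000, $219,306.36) = $9,000 (dollar cap binds)
Taxable value = $731,021.2 − $49,000 − $9,000 = $673,021.2
City of Talbot: $673,021.2 × 0.0069 = $4,643.84628
Rookery CSD: $673,021.2 × 0.01665 = $11,205.80298
Larchfield Township: $673,021.2 × 0.00633 = $4,260.224196
Total = $20,109.873456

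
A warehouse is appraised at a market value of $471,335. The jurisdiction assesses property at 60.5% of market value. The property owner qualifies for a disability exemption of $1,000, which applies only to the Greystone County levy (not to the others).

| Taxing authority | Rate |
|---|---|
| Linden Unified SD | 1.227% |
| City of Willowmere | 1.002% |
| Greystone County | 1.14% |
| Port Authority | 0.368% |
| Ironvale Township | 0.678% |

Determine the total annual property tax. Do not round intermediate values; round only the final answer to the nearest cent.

$12,578.31

Assessed value = $471,335 × 0.605 = $285,157.675
Linden Unified SD: $285,157.675 × 0.01227 = $3,498.88467225
City of Willowmere: $285,157.675 × 0.01002 = $2,857.2799035
Greystone County: ($285,157.675 − $1,000) × 0.0114 = $284,157.675 × 0.0114 = $3,239.397495
Port Authority: $285,157.675 × 0.00368 = $1,049.380244
Ironvale Township: $285,157.675 × 0.00678 = $1,933.3690365
Total = $12,578.31135125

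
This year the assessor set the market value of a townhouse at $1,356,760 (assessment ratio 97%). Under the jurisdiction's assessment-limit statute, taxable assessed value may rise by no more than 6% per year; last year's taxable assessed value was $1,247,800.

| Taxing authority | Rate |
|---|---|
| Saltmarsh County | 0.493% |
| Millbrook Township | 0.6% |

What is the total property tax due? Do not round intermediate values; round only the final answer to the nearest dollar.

$14,385

Uncapped assessed value = $1,356,760 × 0.97 = $1,316,057.2
Cap limit = $1,247,800 × 1.06 = $1,322,668
Taxable assessed value = min($1,316,057.2, $1,322,668) = $1,316,057.2 (cap does not bind)
Saltmarsh County: $1,316,057.2 × 0.00493 = $6,488.161996
Millbrook Township: $1,316,057.2 × 0.006 = $7,896.3432
Total = $14,384.505196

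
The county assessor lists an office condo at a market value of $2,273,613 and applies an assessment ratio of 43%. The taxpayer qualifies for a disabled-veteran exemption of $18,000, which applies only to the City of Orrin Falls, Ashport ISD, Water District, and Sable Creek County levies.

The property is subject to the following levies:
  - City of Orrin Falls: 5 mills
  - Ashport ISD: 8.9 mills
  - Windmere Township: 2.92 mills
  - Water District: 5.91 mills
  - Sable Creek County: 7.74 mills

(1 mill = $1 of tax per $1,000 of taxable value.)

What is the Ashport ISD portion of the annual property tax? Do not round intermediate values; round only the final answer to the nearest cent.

$8,540.92

Assessed value = $2,273,613 × 0.43 = $977,653.59
Ashport ISD taxable value = $977,653.59 − $18,000 = $959,653.59
Ashport ISD levy = $959,653.59 × 0.0089 = $8,540.916951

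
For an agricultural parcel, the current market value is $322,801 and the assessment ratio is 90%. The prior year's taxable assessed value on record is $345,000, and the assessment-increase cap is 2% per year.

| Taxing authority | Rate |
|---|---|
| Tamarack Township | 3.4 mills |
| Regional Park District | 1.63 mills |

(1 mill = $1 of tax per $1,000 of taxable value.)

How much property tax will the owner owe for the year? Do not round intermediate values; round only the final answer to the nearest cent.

Uncapped assessed value = $322,801 × 0.9 = $290,520.9
Cap limit = $345,000 × 1.02 = $351,900
Taxable assessed value = min($290,520.9, $351,900) = $290,520.9 (cap does not bind)
Tamarack Township: $290,520.9 × 0.0034 = $987.77106
Regional Park District: $290,520.9 × 0.00163 = $473.549067
Total = $1,461.320127

$1,461.32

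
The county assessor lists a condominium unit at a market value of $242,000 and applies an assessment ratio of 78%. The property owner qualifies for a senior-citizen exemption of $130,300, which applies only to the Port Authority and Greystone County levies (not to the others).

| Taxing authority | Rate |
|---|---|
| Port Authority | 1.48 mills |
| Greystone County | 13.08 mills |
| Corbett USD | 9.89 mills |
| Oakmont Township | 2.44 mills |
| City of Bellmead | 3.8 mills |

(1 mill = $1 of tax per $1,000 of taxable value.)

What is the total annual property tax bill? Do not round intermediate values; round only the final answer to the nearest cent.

Assessed value = $242,000 × 0.78 = $188,760
Port Authority: ($188,760 − $130,300) × 0.00148 = $58,460 × 0.00148 = $86.5208
Greystone County: ($188,760 − $130,300) × 0.01308 = $58,460 × 0.01308 = $764.6568
Corbett USD: $188,760 × 0.00989 = $1,866.8364
Oakmont Township: $188,760 × 0.00244 = $460.5744
City of Bellmead: $188,760 × 0.0038 = $717.288
Total = $3,895.8764

$3,895.88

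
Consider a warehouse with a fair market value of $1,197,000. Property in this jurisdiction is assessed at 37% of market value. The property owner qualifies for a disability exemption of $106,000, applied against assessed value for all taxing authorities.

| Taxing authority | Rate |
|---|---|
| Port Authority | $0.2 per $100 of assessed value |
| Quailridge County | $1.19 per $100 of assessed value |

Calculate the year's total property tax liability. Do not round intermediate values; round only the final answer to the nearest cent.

Assessed value = $1,197,000 × 0.37 = $442,890
Taxable value = $442,890 − $106,000 = $336,890
Port Authority: $336,890 × 0.002 = $673.78
Quailridge County: $336,890 × 0.0119 = $4,008.991
Total = $673.78 + $4,008.991 = $4,682.771

$4,682.77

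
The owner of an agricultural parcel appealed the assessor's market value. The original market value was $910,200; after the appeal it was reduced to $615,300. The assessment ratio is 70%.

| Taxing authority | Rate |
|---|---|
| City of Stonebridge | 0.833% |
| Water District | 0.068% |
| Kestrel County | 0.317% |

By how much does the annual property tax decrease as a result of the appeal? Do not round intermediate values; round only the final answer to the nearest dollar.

$2,514

Old assessed value = $910,200 × 0.7 = $637,140
New assessed value = $615,300 × 0.7 = $430,710
Combined rate = 0.00833 + 0.00068 + 0.00317 = 0.01218
Old tax = $637,140 × 0.01218 = $7,760.3652
New tax = $430,710 × 0.01218 = $5,246.0478
Reduction = $7,760.3652 − $5,246.0478 = $2,514.3174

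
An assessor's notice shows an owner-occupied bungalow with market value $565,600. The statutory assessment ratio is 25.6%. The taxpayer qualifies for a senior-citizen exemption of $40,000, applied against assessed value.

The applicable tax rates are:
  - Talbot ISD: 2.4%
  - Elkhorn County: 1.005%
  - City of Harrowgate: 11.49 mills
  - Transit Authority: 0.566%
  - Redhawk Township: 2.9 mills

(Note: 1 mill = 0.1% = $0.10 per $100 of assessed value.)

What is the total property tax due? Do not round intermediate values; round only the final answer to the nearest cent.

Assessed value = $565,600 × 0.256 = $144,793.6
Taxable value = $144,793.6 − $40,000 = $104,793.6
Talbot ISD: $104,793.6 × 0.024 = $2,515.0464
Elkhorn County: $104,793.6 × 0.01005 = $1,053.17568
City of Harrowgate: $104,793.6 × 0.01149 = $1,204.078464
Transit Authority: $104,793.6 × 0.00566 = $593.131776
Redhawk Township: $104,793.6 × 0.0029 = $303.90144
Total = $5,669.33376

$5,669.33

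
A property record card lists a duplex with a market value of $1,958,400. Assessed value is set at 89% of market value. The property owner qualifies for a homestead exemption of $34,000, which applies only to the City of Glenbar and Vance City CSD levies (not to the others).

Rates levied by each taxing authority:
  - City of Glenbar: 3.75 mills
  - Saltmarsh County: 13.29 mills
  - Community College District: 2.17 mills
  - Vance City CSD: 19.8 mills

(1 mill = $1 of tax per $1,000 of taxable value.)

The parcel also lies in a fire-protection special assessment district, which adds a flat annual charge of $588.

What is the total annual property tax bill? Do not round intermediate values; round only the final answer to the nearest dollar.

$67,781

Assessed value = $1,958,400 × 0.89 = $1,742,976
City of Glenbar: ($1,742,976 − $34,000) × 0.00375 = $1,708,976 × 0.00375 = $6,408.66
Saltmarsh County: $1,742,976 × 0.01329 = $23,164.15104
Community College District: $1,742,976 × 0.00217 = $3,782.25792
Vance City CSD: ($1,742,976 − $34,000) × 0.0198 = $1,708,976 × 0.0198 = $33,837.7248
Levies subtotal = $67,192.79376
Total = $67,192.79376 + $588 = $67,780.79376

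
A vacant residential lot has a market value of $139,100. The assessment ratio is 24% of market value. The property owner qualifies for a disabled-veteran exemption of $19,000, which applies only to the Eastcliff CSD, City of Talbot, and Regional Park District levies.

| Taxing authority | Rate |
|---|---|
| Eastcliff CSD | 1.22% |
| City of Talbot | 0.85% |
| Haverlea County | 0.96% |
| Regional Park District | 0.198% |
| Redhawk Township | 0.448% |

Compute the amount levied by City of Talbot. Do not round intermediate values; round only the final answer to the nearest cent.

$122.26

Assessed value = $139,100 × 0.24 = $33,384
City of Talbot taxable value = $33,384 − $19,000 = $14,384
City of Talbot levy = $14,384 × 0.0085 = $122.264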